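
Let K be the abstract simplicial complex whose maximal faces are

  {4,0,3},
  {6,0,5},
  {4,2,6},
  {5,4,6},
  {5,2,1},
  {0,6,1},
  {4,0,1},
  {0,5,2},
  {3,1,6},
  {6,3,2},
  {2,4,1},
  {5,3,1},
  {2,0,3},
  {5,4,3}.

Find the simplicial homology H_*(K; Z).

H_0 ≅ Z,  H_1 ≅ Z^2,  H_2 ≅ Z.

Order the vertices as 0 < 1 < 2 < 3 < 4 < 5 < 6. Listing each simplex with vertices in this order, K has dimension 2 with simplices:

  0-simplices (7): [0], [1], [2], [3], [4], [5], [6]
  1-simplices (21): [0,1], [0,2], [0,3], [0,4], [0,5], [0,6], [1,2], [1,3], [1,4], [1,5], [1,6], [2,3], [2,4], [2,5], [2,6], [3,4], [3,5], [3,6], [4,5], [4,6], [5,6]
  2-simplices (14): [0,1,4], [0,1,6], [0,2,3], [0,2,5], [0,3,4], [0,5,6], [1,2,4], [1,2,5], [1,3,5], [1,3,6], [2,3,6], [2,4,6], [3,4,5], [4,5,6]

giving chain groups C_0 ≅ Z^7, C_1 ≅ Z^21, C_2 ≅ Z^14.

Boundary ∂_1: C_1 → C_0 is given by ∂[p,q] = [q] − [p]. For instance
  ∂[2,6] = [6] − [2].
This gives a 7×21 integer matrix of rank 6; reducing to Smith normal form yields diagonal entries (1,1,1,1,1,1).

∂_2: C_2 → C_1 acts by ∂[p,q,r] = [q,r] − [p,r] + [p,q]. For instance
  ∂[0,5,6] = [5,6] − [0,6] + [0,5],
  ∂[1,2,5] = [2,5] − [1,5] + [1,2].
The resulting 21×14 matrix has rank 13, and its Smith normal form has invariant factors (1,1,1,1,1,1,1,1,1,1,1,1,1).

Reading off H_k = ker ∂_k / im ∂_{k+1}:

  H_0: rank C_0 − rank ∂_1 = 7 − 6 = 1, and the invariant factors of ∂_1 are all 1, so H_0 = Z.
  H_1: rank ker ∂_1 − rank ∂_2 = (21 − 6) − 13 = 2, and the invariant factors of ∂_2 are all 1, so H_1 = Z^2.
  H_2: rank ker ∂_2 − rank ∂_3 = (14 − 13) − 0 = 1, and there is no ∂_3, so H_2 = Z.

(K is a triangulation of the torus T^2.)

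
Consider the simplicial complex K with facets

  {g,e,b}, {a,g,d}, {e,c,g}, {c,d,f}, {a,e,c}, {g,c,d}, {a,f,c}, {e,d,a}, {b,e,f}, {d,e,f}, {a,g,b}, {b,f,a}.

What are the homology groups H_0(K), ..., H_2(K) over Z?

H_0 ≅ Z,  H_1 ≅ Z/2,  H_2 = 0.

Order the vertices as a < b < c < d < e < f < g. Listing each simplex with vertices in this order, K has dimension 2 with simplices:

  0-simplices (7): a, b, c, d, e, f, g
  1-simplices (18): ab, ac, ad, ae, af, ag, be, bf, bg, cd, ce, cf, cg, de, df, dg, ef, eg
  2-simplices (12): abf, abg, ace, acf, ade, adg, bef, beg, cdf, cdg, ceg, def

Hence C_0 ≅ Z^7, C_1 ≅ Z^18, C_2 ≅ Z^12.

The boundary map ∂_1: C_1 → C_0 is given by ∂[p,q] = [q] − [p]. For instance
  ∂cd = d − c.
The 7×18 boundary matrix has rank 6 and Smith normal form diag(1,1,1,1,1,1).

∂_2: C_2 → C_1 sends each 2-simplex [p,q,r] to [q,r] − [p,r] + [p,q]. For instance
  ∂abf = bf − af + ab,
  ∂acf = cf − af + ac.
As a 18×12 matrix over Z this has rank 12, with invariant factors (1,1,1,1,1,1,1,1,1,1,1,2).

Now H_k = ker ∂_k / im ∂_{k+1}, so:

  H_0: rank C_0 − rank ∂_1 = 7 − 6 = 1, and the invariant factors of ∂_1 are all 1, so H_0 ≅ Z.
  H_1: rank ker ∂_1 − rank ∂_2 = (18 − 6) − 12 = 0, and ∂_2 has invariant factor 2 > 1, so H_1 ≅ Z/2.
  H_2: rank ker ∂_2 − rank ∂_3 = (12 − 12) − 0 = 0, and there is no ∂_3, so H_2 ≅ 0.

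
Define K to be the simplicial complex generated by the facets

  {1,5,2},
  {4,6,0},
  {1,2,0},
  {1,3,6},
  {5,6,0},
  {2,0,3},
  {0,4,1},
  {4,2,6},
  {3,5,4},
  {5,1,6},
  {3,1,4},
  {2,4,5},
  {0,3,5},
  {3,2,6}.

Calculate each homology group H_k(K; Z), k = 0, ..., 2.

K has 7 vertices, 21 edges, 14 triangles.
rank ∂_0 = 0, rank ∂_1 = 6 ⇒ b_0 = 7 − 0 − 6 = 1; all invariant factors of ∂_1 are 1 so no torsion. So H_0 = Z.
rank ∂_1 = 6, rank ∂_2 = 13 ⇒ b_1 = 21 − 6 − 13 = 2; all invariant factors of ∂_2 are 1 so no torsion. So H_1 = Z^2.
rank ∂_2 = 13, rank ∂_3 = 0 ⇒ b_2 = 14 − 13 − 0 = 1. So H_2 = Z.

H_0 = Z,  H_1 = Z^2,  H_2 = Z.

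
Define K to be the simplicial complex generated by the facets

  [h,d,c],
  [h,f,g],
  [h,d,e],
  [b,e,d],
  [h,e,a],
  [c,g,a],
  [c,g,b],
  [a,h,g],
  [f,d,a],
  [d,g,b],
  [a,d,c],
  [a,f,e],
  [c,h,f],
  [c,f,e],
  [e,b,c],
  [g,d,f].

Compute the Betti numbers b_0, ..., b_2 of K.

b_0 = 1, b_1 = 2, b_2 = 1.

Take the total order a < b < c < d < e < f < g < h on the vertex set. Then K (dimension 2) consists of the simplices:

  0-simplices (8): a, b, c, d, e, f, g, h
  1-simplices (24): ac, ad, ae, af, ag, ah, bc, bd, be, bg, cd, ce, cf, cg, ch, de, df, dg, dh, ef, eh, fg, fh, gh
  2-simplices (16): acd, acg, adf, aef, aeh, agh, bce, bcg, bde, bdg, cdh, cef, cfh, deh, dfg, fgh

Hence C_0 ≅ Z^8, C_1 ≅ Z^24, C_2 ≅ Z^16.

∂_1: C_1 → C_0 sends each edge [p,q] (with p < q) to q − p.
As a 8×24 matrix over Z this has rank 7, with invariant factors (1,1,1,1,1,1,1).

∂_2: C_2 → C_1 acts by ∂[p,q,r] = [q,r] − [p,r] + [p,q]. For instance
  ∂aeh = eh − ah + ae,
  ∂cef = ef − cf + ce.
The 24×16 boundary matrix has rank 15 and Smith normal form diag(1,1,1,1,1,1,1,1,1,1,1,1,1,1,1).

From H_k ≅ ker(∂_k) / im(∂_{k+1}) we obtain:

  H_0: rank C_0 − rank ∂_1 = 8 − 7 = 1, and the invariant factors of ∂_1 are all 1, so H_0 ≅ Z.
  H_1: rank ker ∂_1 − rank ∂_2 = (24 − 7) − 15 = 2, and the invariant factors of ∂_2 are all 1, so H_1 ≅ Z^2.
  H_2: rank ker ∂_2 − rank ∂_3 = (16 − 15) − 0 = 1, and there is no ∂_3, so H_2 ≅ Z.

As a check, the Euler characteristic is 8 − 24 + 16 = 0, which agrees with 1 − 2 + 1 = 0.
(K is a triangulation of the torus T^2.)

Hence the Betti numbers are b_0 = 1, b_1 = 2, b_2 = 1.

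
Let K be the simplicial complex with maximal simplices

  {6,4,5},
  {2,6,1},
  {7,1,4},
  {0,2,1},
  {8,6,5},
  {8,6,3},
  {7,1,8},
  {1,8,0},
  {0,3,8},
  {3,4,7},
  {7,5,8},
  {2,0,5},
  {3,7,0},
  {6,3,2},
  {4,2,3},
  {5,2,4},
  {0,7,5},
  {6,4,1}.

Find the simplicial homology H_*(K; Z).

H_0 ≅ Z,  H_1 ≅ Z ⊕ Z/2,  H_2 = 0.

Order the vertices as 0 < 1 < 2 < 3 < 4 < 5 < 6 < 7 < 8. Listing each simplex with vertices in this order, K has dimension 2 with simplices:

  0-simplices (9): [0], [1], [2], [3], [4], [5], [6], [7], [8]
  1-simplices (27): (27 of them)
  2-simplices (18): [0,1,2], [0,1,8], [0,2,5], [0,3,7], [0,3,8], [0,5,7], [1,2,6], [1,4,6], [1,4,7], [1,7,8], [2,3,4], [2,3,6], [2,4,5], [3,4,7], [3,6,8], [4,5,6], [5,6,8], [5,7,8]

Hence C_0 ≅ Z^9, C_1 ≅ Z^27, C_2 ≅ Z^18.

Boundary ∂_1: C_1 → C_0 is given by ∂[p,q] = [q] − [p]. For instance
  ∂[4,7] = [7] − [4].
This gives a 9×27 integer matrix of rank 8; reducing to Smith normal form yields diagonal entries (1,1,1,1,1,1,1,1).

The boundary map ∂_2: C_2 → C_1 sends each 2-simplex [p,q,r] to [q,r] − [p,r] + [p,q]. For instance
  ∂[0,1,8] = [1,8] − [0,8] + [0,1],
  ∂[2,3,4] = [3,4] − [2,4] + [2,3].
The resulting 27×18 matrix has rank 18, and its Smith normal form has invariant factors (1,1,1,1,1,1,1,1,1,1,1,1,1,1,1,1,1,2).

Computing H_k = (kernel of ∂_k) / (image of ∂_{k+1}):

  H_0: rank C_0 − rank ∂_1 = 9 − 8 = 1, and the invariant factors of ∂_1 are all 1, so H_0 ≅ Z.
  H_1: rank ker ∂_1 − rank ∂_2 = (27 − 8) − 18 = 1, and ∂_2 has invariant factor 2 > 1, so H_1 ≅ Z ⊕ Z/2.
  H_2: rank ker ∂_2 − rank ∂_3 = (18 − 18) − 0 = 0, and there is no ∂_3, so H_2 ≅ 0.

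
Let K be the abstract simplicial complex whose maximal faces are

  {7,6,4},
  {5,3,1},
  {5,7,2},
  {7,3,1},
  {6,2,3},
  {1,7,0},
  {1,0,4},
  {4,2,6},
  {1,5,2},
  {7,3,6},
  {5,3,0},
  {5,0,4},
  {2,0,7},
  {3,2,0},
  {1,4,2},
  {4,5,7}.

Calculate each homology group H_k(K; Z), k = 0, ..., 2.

H_0 ≅ Z,  H_1 ≅ Z^2,  H_2 ≅ Z.

Order the vertices as 0 < 1 < 2 < 3 < 4 < 5 < 6 < 7. Listing each simplex with vertices in this order, K has dimension 2 with simplices:

  0-simplices (8): [0], [1], [2], [3], [4], [5], [6], [7]
  1-simplices (24): (24 of them)
  2-simplices (16): [0,1,4], [0,1,7], [0,2,3], [0,2,7], [0,3,5], [0,4,5], [1,2,4], [1,2,5], [1,3,5], [1,3,7], [2,3,6], [2,4,6], [2,5,7], [3,6,7], [4,5,7], [4,6,7]

giving chain groups C_0 ≅ Z^8, C_1 ≅ Z^24, C_2 ≅ Z^16.

Boundary ∂_1: C_1 → C_0 sends each edge [p,q] (with p < q) to q − p.
The 8×24 boundary matrix has rank 7 and Smith normal form diag(1,1,1,1,1,1,1).

Boundary ∂_2: C_2 → C_1 maps a triangle to the signed sum of its edges. For instance
  ∂[1,2,4] = [2,4] − [1,4] + [1,2],
  ∂[1,2,5] = [2,5] − [1,5] + [1,2].
The resulting 24×16 matrix has rank 15, and its Smith normal form has invariant factors (1,1,1,1,1,1,1,1,1,1,1,1,1,1,1).

From H_k ≅ ker(∂_k) / im(∂_{k+1}) we obtain:

  H_0: rank C_0 − rank ∂_1 = 8 − 7 = 1, and the invariant factors of ∂_1 are all 1, so H_0 ≅ Z.
  H_1: rank ker ∂_1 − rank ∂_2 = (24 − 7) − 15 = 2, and the invariant factors of ∂_2 are all 1, so H_1 ≅ Z^2.
  H_2: rank ker ∂_2 − rank ∂_3 = (16 − 15) − 0 = 1, and there is no ∂_3, so H_2 ≅ Z.

As a check, the Euler characteristic is 8 − 24 + 16 = 0, which agrees with 1 − 2 + 1 = 0.
(K is a triangulation of the torus T^2.)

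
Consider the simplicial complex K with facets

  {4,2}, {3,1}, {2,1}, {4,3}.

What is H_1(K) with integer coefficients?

H_1 = Z.

Order the vertices as 1 < 2 < 3 < 4. Listing each simplex with vertices in this order, K has dimension 1 with simplices:

  0-simplices (4): [1], [2], [3], [4]
  1-simplices (4): [1,2], [1,3], [2,4], [3,4]

Hence C_0 ≅ Z^4, C_1 ≅ Z^4.

The boundary map ∂_1: C_1 → C_0 maps an edge to its endpoints' difference, ∂[p,q] = q − p. For instance
  ∂[2,4] = [4] − [2].
As a 4×4 matrix over Z this has rank 3, with invariant factors (1,1,1).

From H_k ≅ ker(∂_k) / im(∂_{k+1}) we obtain:

  H_1: rank ker ∂_1 − rank ∂_2 = (4 − 3) − 0 = 1, and there is no ∂_2, so H_1 ≅ Z.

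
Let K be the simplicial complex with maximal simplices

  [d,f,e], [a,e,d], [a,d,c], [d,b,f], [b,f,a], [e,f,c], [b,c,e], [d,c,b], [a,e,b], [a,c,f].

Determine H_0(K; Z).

H_0 ≅ Z.

Take the total order a < b < c < d < e < f on the vertex set. Then K (dimension 2) consists of the simplices:

  0-simplices (6): a, b, c, d, e, f
  1-simplices (15): ab, ac, ad, ae, af, bc, bd, be, bf, cd, ce, cf, de, df, ef
  2-simplices (10): abe, abf, acd, acf, ade, bcd, bce, bdf, cef, def

Hence C_0 ≅ Z^6, C_1 ≅ Z^15, C_2 ≅ Z^10.

Boundary ∂_1: C_1 → C_0 maps an edge to its endpoints' difference, ∂[p,q] = q − p. For instance
  ∂bf = f − b.
As a 6×15 matrix over Z this has rank 5, with invariant factors (1,1,1,1,1).

∂_2: C_2 → C_1 acts by ∂[p,q,r] = [q,r] − [p,r] + [p,q]. For instance
  ∂ade = de − ae + ad,
  ∂cef = ef − cf + ce.
The resulting 15×10 matrix has rank 10, and its Smith normal form has invariant factors (1,1,1,1,1,1,1,1,1,2).

Computing H_k = (kernel of ∂_k) / (image of ∂_{k+1}):

  H_0: rank C_0 − rank ∂_1 = 6 − 5 = 1, and the invariant factors of ∂_1 are all 1, so H_0 = Z.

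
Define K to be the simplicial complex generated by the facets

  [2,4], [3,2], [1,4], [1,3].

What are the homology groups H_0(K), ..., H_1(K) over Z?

Take the total order 1 < 2 < 3 < 4 on the vertex set. Then K (dimension 1) consists of the simplices:

  0-simplices (4): [1], [2], [3], [4]
  1-simplices (4): [1,3], [1,4], [2,3], [2,4]

giving chain groups C_0 ≅ Z^4, C_1 ≅ Z^4.

The boundary map ∂_1: C_1 → C_0 is given by ∂[p,q] = [q] − [p].
This gives a 4×4 integer matrix of rank 3; reducing to Smith normal form yields diagonal entries (1,1,1).

Now H_k = ker ∂_k / im ∂_{k+1}, so:

  H_0: rank C_0 − rank ∂_1 = 4 − 3 = 1, and the invariant factors of ∂_1 are all 1, so H_0 = Z.
  H_1: rank ker ∂_1 − rank ∂_2 = (4 − 3) − 0 = 1, and there is no ∂_2, so H_1 = Z.

H_0 = Z,  H_1 = Z.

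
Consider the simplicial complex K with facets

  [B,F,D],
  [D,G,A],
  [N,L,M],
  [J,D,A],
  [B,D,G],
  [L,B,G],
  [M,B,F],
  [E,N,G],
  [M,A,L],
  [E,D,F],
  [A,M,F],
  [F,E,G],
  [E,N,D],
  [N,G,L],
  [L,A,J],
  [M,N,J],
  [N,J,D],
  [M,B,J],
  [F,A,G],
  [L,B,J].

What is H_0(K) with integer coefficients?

Fix the vertex order A < B < D < E < F < G < J < L < M < N and write every simplex with vertices in increasing order. Then dim K = 2 and the simplices of K are:

  0-simplices (10): A, B, D, E, F, G, J, L, M, N
  1-simplices (30): AD, AF, AG, AJ, AL, AM, BD, BF, BG, BJ, BL, BM, DE, DF, DG, DJ, DN, EF, EG, EN, FG, FM, GL, GN, JL, JM, JN, LM, LN, MN
  2-simplices (20): ADG, ADJ, AFG, AFM, AJL, ALM, BDF, BDG, BFM, BGL, BJL, BJM, DEF, DEN, DJN, EFG, EGN, GLN, JMN, LMN

so the chain groups are C_0 ≅ Z^10, C_1 ≅ Z^30, C_2 ≅ Z^20.

∂_1: C_1 → C_0 is given by ∂[p,q] = [q] − [p]. For instance
  ∂JM = M − J.
This gives a 10×30 integer matrix of rank 9; reducing to Smith normal form yields diagonal entries (1,1,1,1,1,1,1,1,1).

Boundary ∂_2: C_2 → C_1 acts by ∂[p,q,r] = [q,r] − [p,r] + [p,q]. For instance
  ∂AFG = FG − AG + AF,
  ∂BFM = FM − BM + BF.
As a 30×20 matrix over Z this has rank 20, with invariant factors (1,1,1,1,1,1,1,1,1,1,1,1,1,1,1,1,1,1,1,2).

Reading off H_k = ker ∂_k / im ∂_{k+1}:

  H_0: rank C_0 − rank ∂_1 = 10 − 9 = 1, and the invariant factors of ∂_1 are all 1, so H_0 = Z.

H_0 ≅ Z.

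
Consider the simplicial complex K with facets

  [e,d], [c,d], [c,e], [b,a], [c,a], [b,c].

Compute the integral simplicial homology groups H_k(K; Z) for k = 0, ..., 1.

H_0 ≅ Z,  H_1 ≅ Z^2.

Fix the vertex order a < b < c < d < e and write every simplex with vertices in increasing order. Then dim K = 1 and the simplices of K are:

  0-simplices (5): a, b, c, d, e
  1-simplices (6): ab, ac, bc, cd, ce, de

Hence C_0 ≅ Z^5, C_1 ≅ Z^6.

Boundary ∂_1: C_1 → C_0 maps an edge to its endpoints' difference, ∂[p,q] = q − p. For instance
  ∂ac = c − a.
As a 5×6 matrix over Z this has rank 4, with invariant factors (1,1,1,1).

Computing H_k = (kernel of ∂_k) / (image of ∂_{k+1}):

  H_0: rank C_0 − rank ∂_1 = 5 − 4 = 1, and the invariant factors of ∂_1 are all 1, so H_0 = Z.
  H_1: rank ker ∂_1 − rank ∂_2 = (6 − 4) − 0 = 2, and there is no ∂_2, so H_1 = Z^2.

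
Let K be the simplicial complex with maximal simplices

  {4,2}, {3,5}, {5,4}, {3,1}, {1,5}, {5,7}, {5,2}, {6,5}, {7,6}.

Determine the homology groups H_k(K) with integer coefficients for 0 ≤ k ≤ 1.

Order the vertices as 1 < 2 < 3 < 4 < 5 < 6 < 7. Listing each simplex with vertices in this order, K has dimension 1 with simplices:

  0-simplices (7): [1], [2], [3], [4], [5], [6], [7]
  1-simplices (9): [1,3], [1,5], [2,4], [2,5], [3,5], [4,5], [5,6], [5,7], [6,7]

so the chain groups are C_0 ≅ Z^7, C_1 ≅ Z^9.

Boundary ∂_1: C_1 → C_0 is given by ∂[p,q] = [q] − [p].
The 7×9 boundary matrix has rank 6 and Smith normal form diag(1,1,1,1,1,1).

Reading off H_k = ker ∂_k / im ∂_{k+1}:

  H_0: rank C_0 − rank ∂_1 = 7 − 6 = 1, and the invariant factors of ∂_1 are all 1, so H_0 ≅ Z.
  H_1: rank ker ∂_1 − rank ∂_2 = (9 − 6) − 0 = 3, and there is no ∂_2, so H_1 ≅ Z^3.

H_0 ≅ Z,  H_1 ≅ Z^3.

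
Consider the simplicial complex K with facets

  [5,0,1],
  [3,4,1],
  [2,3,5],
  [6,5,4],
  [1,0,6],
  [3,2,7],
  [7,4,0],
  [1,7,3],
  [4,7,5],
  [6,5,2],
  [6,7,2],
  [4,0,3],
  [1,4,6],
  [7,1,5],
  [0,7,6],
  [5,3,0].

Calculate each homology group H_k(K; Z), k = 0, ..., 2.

H_0 ≅ Z,  H_1 ≅ Z^2,  H_2 ≅ Z.

Order the vertices as 0 < 1 < 2 < 3 < 4 < 5 < 6 < 7. Listing each simplex with vertices in this order, K has dimension 2 with simplices:

  0-simplices (8): [0], [1], [2], [3], [4], [5], [6], [7]
  1-simplices (24): (24 of them)
  2-simplices (16): [0,1,5], [0,1,6], [0,3,4], [0,3,5], [0,4,7], [0,6,7], [1,3,4], [1,3,7], [1,4,6], [1,5,7], [2,3,5], [2,3,7], [2,5,6], [2,6,7], [4,5,6], [4,5,7]

giving chain groups C_0 ≅ Z^8, C_1 ≅ Z^24, C_2 ≅ Z^16.

∂_1: C_1 → C_0 maps an edge to its endpoints' difference, ∂[p,q] = q − p. For instance
  ∂[1,5] = [5] − [1].
The resulting 8×24 matrix has rank 7, and its Smith normal form has invariant factors (1,1,1,1,1,1,1).

The boundary map ∂_2: C_2 → C_1 sends each 2-simplex [p,q,r] to [q,r] − [p,r] + [p,q]. For instance
  ∂[1,3,4] = [3,4] − [1,4] + [1,3],
  ∂[1,3,7] = [3,7] − [1,7] + [1,3].
The resulting 24×16 matrix has rank 15, and its Smith normal form has invariant factors (1,1,1,1,1,1,1,1,1,1,1,1,1,1,1).

Now H_k = ker ∂_k / im ∂_{k+1}, so:

  H_0: rank C_0 − rank ∂_1 = 8 − 7 = 1, and the invariant factors of ∂_1 are all 1, so H_0 = Z.
  H_1: rank ker ∂_1 − rank ∂_2 = (24 − 7) − 15 = 2, and the invariant factors of ∂_2 are all 1, so H_1 = Z^2.
  H_2: rank ker ∂_2 − rank ∂_3 = (16 − 15) − 0 = 1, and there is no ∂_3, so H_2 = Z.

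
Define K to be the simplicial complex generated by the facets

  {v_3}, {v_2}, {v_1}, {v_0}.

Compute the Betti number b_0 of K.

Take the total order v_0 < v_1 < v_2 < v_3 on the vertex set. Then K (dimension 0) consists of the simplices:

  0-simplices (4): [v_0], [v_1], [v_2], [v_3]

giving chain groups C_0 ≅ Z^4.

Now H_k = ker ∂_k / im ∂_{k+1}, so:

  H_0: rank C_0 − rank ∂_1 = 4 − 0 = 4, and there is no ∂_1, so H_0 ≅ Z^4.

Hence the Betti numbers are b_0 = 4.

b_0 = 4.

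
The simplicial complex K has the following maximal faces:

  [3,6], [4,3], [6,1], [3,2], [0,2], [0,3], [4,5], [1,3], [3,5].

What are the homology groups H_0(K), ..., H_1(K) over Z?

H_0 = Z,  H_1 = Z^3.

Take the total order 0 < 1 < 2 < 3 < 4 < 5 < 6 on the vertex set. Then K (dimension 1) consists of the simplices:

  0-simplices (7): [0], [1], [2], [3], [4], [5], [6]
  1-simplices (9): [0,2], [0,3], [1,3], [1,6], [2,3], [3,4], [3,5], [3,6], [4,5]

so the chain groups are C_0 ≅ Z^7, C_1 ≅ Z^9.

∂_1: C_1 → C_0 is given by ∂[p,q] = [q] − [p]. For instance
  ∂[0,2] = [2] − [0].
The resulting 7×9 matrix has rank 6, and its Smith normal form has invariant factors (1,1,1,1,1,1).

Reading off H_k = ker ∂_k / im ∂_{k+1}:

  H_0: rank C_0 − rank ∂_1 = 7 − 6 = 1, and the invariant factors of ∂_1 are all 1, so H_0 = Z.
  H_1: rank ker ∂_1 − rank ∂_2 = (9 − 6) − 0 = 3, and there is no ∂_2, so H_1 = Z^3.

As a check, the Euler characteristic is 7 − 9 = -2, which agrees with 1 − 3 = -2.
(K is a triangulation of a wedge of 3 circles.)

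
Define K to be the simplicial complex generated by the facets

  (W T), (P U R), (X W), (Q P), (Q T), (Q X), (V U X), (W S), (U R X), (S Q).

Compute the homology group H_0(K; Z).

H_0 = Z.

Take the total order P < Q < R < S < T < U < V < W < X on the vertex set. Then K (dimension 2) consists of the simplices:

  0-simplices (9): P, Q, R, S, T, U, V, W, X
  1-simplices (14): PQ, PR, PU, QS, QT, QX, RU, RX, SW, TW, UV, UX, VX, WX
  2-simplices (3): PRU, RUX, UVX

giving chain groups C_0 ≅ Z^9, C_1 ≅ Z^14, C_2 ≅ Z^3.

Boundary ∂_1: C_1 → C_0 is given by ∂[p,q] = [q] − [p].
The 9×14 boundary matrix has rank 8 and Smith normal form diag(1,1,1,1,1,1,1,1).

∂_2: C_2 → C_1 sends each 2-simplex [p,q,r] to [q,r] − [p,r] + [p,q]. For instance
  ∂PRU = RU − PU + PR,
  ∂UVX = VX − UX + UV.
The 14×3 boundary matrix has rank 3 and Smith normal form diag(1,1,1).

Now H_k = ker ∂_k / im ∂_{k+1}, so:

  H_0: rank C_0 − rank ∂_1 = 9 − 8 = 1, and the invariant factors of ∂_1 are all 1, so H_0 ≅ Z.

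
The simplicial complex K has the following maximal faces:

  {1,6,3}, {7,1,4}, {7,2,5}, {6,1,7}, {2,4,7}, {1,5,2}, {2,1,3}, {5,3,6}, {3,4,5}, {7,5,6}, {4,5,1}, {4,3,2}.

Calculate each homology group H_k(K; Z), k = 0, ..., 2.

H_0 ≅ Z,  H_1 ≅ Z_2,  H_2 = 0.

Fix the vertex order 1 < 2 < 3 < 4 < 5 < 6 < 7 and write every simplex with vertices in increasing order. Then dim K = 2 and the simplices of K are:

  0-simplices (7): [1], [2], [3], [4], [5], [6], [7]
  1-simplices (18): [1,2], [1,3], [1,4], [1,5], [1,6], [1,7], [2,3], [2,4], [2,5], [2,7], [3,4], [3,5], [3,6], [4,5], [4,7], [5,6], [5,7], [6,7]
  2-simplices (12): [1,2,3], [1,2,5], [1,3,6], [1,4,5], [1,4,7], [1,6,7], [2,3,4], [2,4,7], [2,5,7], [3,4,5], [3,5,6], [5,6,7]

giving chain groups C_0 ≅ Z^7, C_1 ≅ Z^18, C_2 ≅ Z^12.

∂_1: C_1 → C_0 is given by ∂[p,q] = [q] − [p]. For instance
  ∂[3,4] = [4] − [3].
As a 7×18 matrix over Z this has rank 6, with invariant factors (1,1,1,1,1,1).

Boundary ∂_2: C_2 → C_1 acts by ∂[p,q,r] = [q,r] − [p,r] + [p,q]. For instance
  ∂[1,2,5] = [2,5] − [1,5] + [1,2],
  ∂[1,4,5] = [4,5] − [1,5] + [1,4].
As a 18×12 matrix over Z this has rank 12, with invariant factors (1,1,1,1,1,1,1,1,1,1,1,2).

Reading off H_k = ker ∂_k / im ∂_{k+1}:

  H_0: rank C_0 − rank ∂_1 = 7 − 6 = 1, and the invariant factors of ∂_1 are all 1, so H_0 ≅ Z.
  H_1: rank ker ∂_1 − rank ∂_2 = (18 − 6) − 12 = 0, and ∂_2 has invariant factor 2 > 1, so H_1 ≅ Z_2.
  H_2: rank ker ∂_2 − rank ∂_3 = (12 − 12) − 0 = 0, and there is no ∂_3, so H_2 ≅ 0.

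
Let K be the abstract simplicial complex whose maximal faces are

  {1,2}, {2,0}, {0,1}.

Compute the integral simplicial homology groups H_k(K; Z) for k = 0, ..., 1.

Fix the vertex order 0 < 1 < 2 and write every simplex with vertices in increasing order. Then dim K = 1 and the simplices of K are:

  0-simplices (3): [0], [1], [2]
  1-simplices (3): [0,1], [0,2], [1,2]

giving chain groups C_0 ≅ Z^3, C_1 ≅ Z^3.

∂_1: C_1 → C_0 sends each edge [p,q] (with p < q) to q − p.
The 3×3 boundary matrix has rank 2 and Smith normal form diag(1,1).

Reading off H_k = ker ∂_k / im ∂_{k+1}:

  H_0: rank C_0 − rank ∂_1 = 3 − 2 = 1, and the invariant factors of ∂_1 are all 1, so H_0 = Z.
  H_1: rank ker ∂_1 − rank ∂_2 = (3 − 2) − 0 = 1, and there is no ∂_2, so H_1 = Z.

H_0 = Z,  H_1 = Z.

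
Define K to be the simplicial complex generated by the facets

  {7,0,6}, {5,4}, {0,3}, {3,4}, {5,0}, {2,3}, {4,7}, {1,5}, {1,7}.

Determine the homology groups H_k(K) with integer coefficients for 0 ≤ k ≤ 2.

Take the total order 0 < 1 < 2 < 3 < 4 < 5 < 6 < 7 on the vertex set. Then K (dimension 2) consists of the simplices:

  0-simplices (8): [0], [1], [2], [3], [4], [5], [6], [7]
  1-simplices (11): [0,3], [0,5], [0,6], [0,7], [1,5], [1,7], [2,3], [3,4], [4,5], [4,7], [6,7]
  2-simplices (1): [0,6,7]

so the chain groups are C_0 ≅ Z^8, C_1 ≅ Z^11, C_2 ≅ Z^1.

The boundary map ∂_1: C_1 → C_0 maps an edge to its endpoints' difference, ∂[p,q] = q − p. For instance
  ∂[4,7] = [7] − [4].
The 8×11 boundary matrix has rank 7 and Smith normal form diag(1,1,1,1,1,1,1).

Boundary ∂_2: C_2 → C_1 sends each 2-simplex [p,q,r] to [q,r] − [p,r] + [p,q]. For instance
  ∂[0,6,7] = [6,7] − [0,7] + [0,6].
The 11×1 boundary matrix has rank 1 and Smith normal form diag(1).

Computing H_k = (kernel of ∂_k) / (image of ∂_{k+1}):

  H_0: rank C_0 − rank ∂_1 = 8 − 7 = 1, and the invariant factors of ∂_1 are all 1, so H_0 = Z.
  H_1: rank ker ∂_1 − rank ∂_2 = (11 − 7) − 1 = 3, and the invariant factors of ∂_2 are all 1, so H_1 = Z^3.
  H_2: rank ker ∂_2 − rank ∂_3 = (1 − 1) − 0 = 0, and there is no ∂_3, so H_2 = 0.

H_0 = Z,  H_1 = Z^3,  H_2 = 0.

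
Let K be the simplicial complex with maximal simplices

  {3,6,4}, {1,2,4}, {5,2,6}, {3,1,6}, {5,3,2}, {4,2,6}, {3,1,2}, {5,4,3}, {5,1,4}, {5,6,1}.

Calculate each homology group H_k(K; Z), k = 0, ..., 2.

H_0 ≅ Z,  H_1 ≅ Z/2,  H_2 = 0.

Take the total order 1 < 2 < 3 < 4 < 5 < 6 on the vertex set. Then K (dimension 2) consists of the simplices:

  0-simplices (6): [1], [2], [3], [4], [5], [6]
  1-simplices (15): [1,2], [1,3], [1,4], [1,5], [1,6], [2,3], [2,4], [2,5], [2,6], [3,4], [3,5], [3,6], [4,5], [4,6], [5,6]
  2-simplices (10): [1,2,3], [1,2,4], [1,3,6], [1,4,5], [1,5,6], [2,3,5], [2,4,6], [2,5,6], [3,4,5], [3,4,6]

giving chain groups C_0 ≅ Z^6, C_1 ≅ Z^15, C_2 ≅ Z^10.

The boundary map ∂_1: C_1 → C_0 maps an edge to its endpoints' difference, ∂[p,q] = q − p. For instance
  ∂[2,5] = [5] − [2].
The 6×15 boundary matrix has rank 5 and Smith normal form diag(1,1,1,1,1).

Boundary ∂_2: C_2 → C_1 acts by ∂[p,q,r] = [q,r] − [p,r] + [p,q]. For instance
  ∂[2,3,5] = [3,5] − [2,5] + [2,3],
  ∂[1,2,4] = [2,4] − [1,4] + [1,2].
The 15×10 boundary matrix has rank 10 and Smith normal form diag(1,1,1,1,1,1,1,1,1,2).

Now H_k = ker ∂_k / im ∂_{k+1}, so:

  H_0: rank C_0 − rank ∂_1 = 6 − 5 = 1, and the invariant factors of ∂_1 are all 1, so H_0 ≅ Z.
  H_1: rank ker ∂_1 − rank ∂_2 = (15 − 5) − 10 = 0, and ∂_2 has invariant factor 2 > 1, so H_1 ≅ Z/2.
  H_2: rank ker ∂_2 − rank ∂_3 = (10 − 10) − 0 = 0, and there is no ∂_3, so H_2 ≅ 0.

As a check, the Euler characteristic is 6 − 15 + 10 = 1, which agrees with 1 − 0 + 0 = 1.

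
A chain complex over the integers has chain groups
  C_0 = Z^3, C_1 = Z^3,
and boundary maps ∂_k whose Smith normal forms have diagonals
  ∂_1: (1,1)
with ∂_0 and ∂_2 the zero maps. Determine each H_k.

H_0: b_0 = 3 − 0 − 2 = 1; torsion from ∂_1 factors > 1: none. So H_0 = Z.
H_1: b_1 = 3 − 2 − 0 = 1; torsion from ∂_2 factors > 1: none. So H_1 = Z.

H_0 = Z,  H_1 = Z.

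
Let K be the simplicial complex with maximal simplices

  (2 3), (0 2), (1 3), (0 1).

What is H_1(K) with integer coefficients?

H_1 ≅ Z.

Order the vertices as 0 < 1 < 2 < 3. Listing each simplex with vertices in this order, K has dimension 1 with simplices:

  0-simplices (4): [0], [1], [2], [3]
  1-simplices (4): [0,1], [0,2], [1,3], [2,3]

so the chain groups are C_0 ≅ Z^4, C_1 ≅ Z^4.

Boundary ∂_1: C_1 → C_0 sends each edge [p,q] (with p < q) to q − p.
This gives a 4×4 integer matrix of rank 3; reducing to Smith normal form yields diagonal entries (1,1,1).

Computing H_k = (kernel of ∂_k) / (image of ∂_{k+1}):

  H_1: rank ker ∂_1 − rank ∂_2 = (4 − 3) − 0 = 1, and there is no ∂_2, so H_1 ≅ Z.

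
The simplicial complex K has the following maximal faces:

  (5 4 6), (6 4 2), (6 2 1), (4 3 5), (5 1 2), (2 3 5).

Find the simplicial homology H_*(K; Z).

Take the total order 1 < 2 < 3 < 4 < 5 < 6 on the vertex set. Then K (dimension 2) consists of the simplices:

  0-simplices (6): [1], [2], [3], [4], [5], [6]
  1-simplices (12): [1,2], [1,5], [1,6], [2,3], [2,4], [2,5], [2,6], [3,4], [3,5], [4,5], [4,6], [5,6]
  2-simplices (6): [1,2,5], [1,2,6], [2,3,5], [2,4,6], [3,4,5], [4,5,6]

so the chain groups are C_0 ≅ Z^6, C_1 ≅ Z^12, C_2 ≅ Z^6.

Boundary ∂_1: C_1 → C_0 sends each edge [p,q] (with p < q) to q − p.
This gives a 6×12 integer matrix of rank 5; reducing to Smith normal form yields diagonal entries (1,1,1,1,1).

The boundary map ∂_2: C_2 → C_1 sends each 2-simplex [p,q,r] to [q,r] − [p,r] + [p,q]. For instance
  ∂[2,4,6] = [4,6] − [2,6] + [2,4],
  ∂[2,3,5] = [3,5] − [2,5] + [2,3].
The resulting 12×6 matrix has rank 6, and its Smith normal form has invariant factors (1,1,1,1,1,1).

Now H_k = ker ∂_k / im ∂_{k+1}, so:

  H_0: rank C_0 − rank ∂_1 = 6 − 5 = 1, and the invariant factors of ∂_1 are all 1, so H_0 = Z.
  H_1: rank ker ∂_1 − rank ∂_2 = (12 − 5) − 6 = 1, and the invariant factors of ∂_2 are all 1, so H_1 = Z.
  H_2: rank ker ∂_2 − rank ∂_3 = (6 − 6) − 0 = 0, and there is no ∂_3, so H_2 = 0.

(K is a triangulation of the cylinder S^1 x I.)

H_0 ≅ Z,  H_1 ≅ Z,  H_2 = 0.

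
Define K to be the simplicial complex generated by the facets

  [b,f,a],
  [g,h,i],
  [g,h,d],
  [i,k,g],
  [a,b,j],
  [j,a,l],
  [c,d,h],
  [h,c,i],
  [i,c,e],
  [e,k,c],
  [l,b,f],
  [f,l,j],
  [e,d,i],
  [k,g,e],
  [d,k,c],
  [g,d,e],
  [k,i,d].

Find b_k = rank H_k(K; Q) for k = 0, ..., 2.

Order the vertices as a < b < c < d < e < f < g < h < i < j < k < l. Listing each simplex with vertices in this order, K has dimension 2 with simplices:

  0-simplices (12): a, b, c, d, e, f, g, h, i, j, k, l
  1-simplices (28): ab, af, aj, al, bf, bj, bl, cd, ce, ch, ci, ck, de, dg, dh, di, dk, eg, ei, ek, fj, fl, gh, gi, gk, hi, ik, jl
  2-simplices (17): abf, abj, ajl, bfl, cdh, cdk, cei, cek, chi, deg, dei, dgh, dik, egk, fjl, ghi, gik

so the chain groups are C_0 ≅ Z^12, C_1 ≅ Z^28, C_2 ≅ Z^17.

The boundary map ∂_1: C_1 → C_0 maps an edge to its endpoints' difference, ∂[p,q] = q − p.
The resulting 12×28 matrix has rank 10, and its Smith normal form has invariant factors (1,1,1,1,1,1,1,1,1,1).

Boundary ∂_2: C_2 → C_1 acts by ∂[p,q,r] = [q,r] − [p,r] + [p,q]. For instance
  ∂deg = eg − dg + de,
  ∂chi = hi − ci + ch.
The resulting 28×17 matrix has rank 17, and its Smith normal form has invariant factors (1,1,1,1,1,1,1,1,1,1,1,1,1,1,1,1,2).

Now H_k = ker ∂_k / im ∂_{k+1}, so:

  H_0: rank C_0 − rank ∂_1 = 12 − 10 = 2, and the invariant factors of ∂_1 are all 1, so H_0 = Z^2.
  H_1: rank ker ∂_1 − rank ∂_2 = (28 − 10) − 17 = 1, and ∂_2 has invariant factor 2 > 1, so H_1 = Z ⊕ Z/2.
  H_2: rank ker ∂_2 − rank ∂_3 = (17 − 17) − 0 = 0, and there is no ∂_3, so H_2 = 0.

Hence the Betti numbers are b_0 = 2, b_1 = 1, b_2 = 0.

b_0 = 2, b_1 = 1, b_2 = 0.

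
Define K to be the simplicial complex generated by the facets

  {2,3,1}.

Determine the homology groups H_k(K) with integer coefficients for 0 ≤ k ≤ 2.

We work with the vertex ordering 1 < 2 < 3. The simplices of K, each written with vertices in increasing order, are:

  0-simplices (3): [1], [2], [3]
  1-simplices (3): [1,2], [1,3], [2,3]
  2-simplices (1): [1,2,3]

so the chain groups are C_0 ≅ Z^3, C_1 ≅ Z^3, C_2 ≅ Z^1.

∂_1: C_1 → C_0 sends each edge [p,q] (with p < q) to q − p.
This gives a 3×3 integer matrix of rank 2; reducing to Smith normal form yields diagonal entries (1,1).

∂_2: C_2 → C_1 sends each 2-simplex [p,q,r] to [q,r] − [p,r] + [p,q]. For instance
  ∂[1,2,3] = [2,3] − [1,3] + [1,2].
The 3×1 boundary matrix has rank 1 and Smith normal form diag(1).

Reading off H_k = ker ∂_k / im ∂_{k+1}:

  H_0: rank C_0 − rank ∂_1 = 3 − 2 = 1, and the invariant factors of ∂_1 are all 1, so H_0 ≅ Z.
  H_1: rank ker ∂_1 − rank ∂_2 = (3 − 2) − 1 = 0, and the invariant factors of ∂_2 are all 1, so H_1 ≅ 0.
  H_2: rank ker ∂_2 − rank ∂_3 = (1 − 1) − 0 = 0, and there is no ∂_3, so H_2 ≅ 0.

As a check, the Euler characteristic is 3 − 3 + 1 = 1, which agrees with 1 − 0 + 0 = 1.

H_0 ≅ Z,  H_1 = 0,  H_2 = 0.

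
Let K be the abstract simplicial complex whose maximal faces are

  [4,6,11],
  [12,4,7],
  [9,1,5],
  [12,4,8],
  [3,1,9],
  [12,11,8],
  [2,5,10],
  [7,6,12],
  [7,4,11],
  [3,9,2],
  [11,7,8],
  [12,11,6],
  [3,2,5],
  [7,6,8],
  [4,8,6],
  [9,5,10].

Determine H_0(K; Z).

Order the vertices as 1 < 2 < 3 < 4 < 5 < 6 < 7 < 8 < 9 < 10 < 11 < 12. Listing each simplex with vertices in this order, K has dimension 2 with simplices:

  0-simplices (12): [1], [2], [3], [4], [5], [6], [7], [8], [9], [10], [11], [12]
  1-simplices (27): (27 of them)
  2-simplices (16): [1,3,9], [1,5,9], [2,3,5], [2,3,9], [2,5,10], [4,6,8], [4,6,11], [4,7,11], [4,7,12], [4,8,12], [5,9,10], [6,7,8], [6,7,12], [6,11,12], [7,8,11], [8,11,12]

giving chain groups C_0 ≅ Z^12, C_1 ≅ Z^27, C_2 ≅ Z^16.

∂_1: C_1 → C_0 is given by ∂[p,q] = [q] − [p]. For instance
  ∂[6,7] = [7] − [6].
This gives a 12×27 integer matrix of rank 10; reducing to Smith normal form yields diagonal entries (1,1,1,1,1,1,1,1,1,1).

The boundary map ∂_2: C_2 → C_1 maps a triangle to the signed sum of its edges. For instance
  ∂[6,11,12] = [11,12] − [6,12] + [6,11],
  ∂[4,6,11] = [6,11] − [4,11] + [4,6].
As a 27×16 matrix over Z this has rank 16, with invariant factors (1,1,1,1,1,1,1,1,1,1,1,1,1,1,1,2).

Now H_k = ker ∂_k / im ∂_{k+1}, so:

  H_0: rank C_0 − rank ∂_1 = 12 − 10 = 2, and the invariant factors of ∂_1 are all 1, so H_0 = Z^2.

H_0 = Z^2.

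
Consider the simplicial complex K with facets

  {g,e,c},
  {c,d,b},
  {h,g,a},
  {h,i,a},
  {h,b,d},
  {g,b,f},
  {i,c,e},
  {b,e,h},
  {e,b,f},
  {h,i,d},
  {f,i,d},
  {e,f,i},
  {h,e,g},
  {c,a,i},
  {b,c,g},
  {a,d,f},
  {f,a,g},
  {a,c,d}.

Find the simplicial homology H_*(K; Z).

H_0 = Z,  H_1 = Z × Z/2,  H_2 = 0.

Take the total order a < b < c < d < e < f < g < h < i on the vertex set. Then K (dimension 2) consists of the simplices:

  0-simplices (9): a, b, c, d, e, f, g, h, i
  1-simplices (27): ac, ad, af, ag, ah, ai, bc, bd, be, bf, bg, bh, cd, ce, cg, ci, df, dh, di, ef, eg, eh, ei, fg, fi, gh, hi
  2-simplices (18): acd, aci, adf, afg, agh, ahi, bcd, bcg, bdh, bef, beh, bfg, ceg, cei, dfi, dhi, efi, egh

so the chain groups are C_0 ≅ Z^9, C_1 ≅ Z^27, C_2 ≅ Z^18.

The boundary map ∂_1: C_1 → C_0 sends each edge [p,q] (with p < q) to q − p. For instance
  ∂cd = d − c.
The 9×27 boundary matrix has rank 8 and Smith normal form diag(1,1,1,1,1,1,1,1).

∂_2: C_2 → C_1 maps a triangle to the signed sum of its edges. For instance
  ∂acd = cd − ad + ac,
  ∂beh = eh − bh + be.
This gives a 27×18 integer matrix of rank 18; reducing to Smith normal form yields diagonal entries (1,1,1,1,1,1,1,1,1,1,1,1,1,1,1,1,1,2).

Computing H_k = (kernel of ∂_k) / (image of ∂_{k+1}):

  H_0: rank C_0 − rank ∂_1 = 9 − 8 = 1, and the invariant factors of ∂_1 are all 1, so H_0 ≅ Z.
  H_1: rank ker ∂_1 − rank ∂_2 = (27 − 8) − 18 = 1, and ∂_2 has invariant factor 2 > 1, so H_1 ≅ Z × Z/2.
  H_2: rank ker ∂_2 − rank ∂_3 = (18 − 18) − 0 = 0, and there is no ∂_3, so H_2 ≅ 0.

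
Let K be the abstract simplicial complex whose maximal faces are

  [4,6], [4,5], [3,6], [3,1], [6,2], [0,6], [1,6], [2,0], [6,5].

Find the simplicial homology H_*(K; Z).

K has 7 vertices, 9 edges.
rank ∂_0 = 0, rank ∂_1 = 6 ⇒ b_0 = 7 − 0 − 6 = 1; all invariant factors of ∂_1 are 1 so no torsion. So H_0 ≅ Z.
rank ∂_1 = 6, rank ∂_2 = 0 ⇒ b_1 = 9 − 6 − 0 = 3. So H_1 ≅ Z^3.

H_0 ≅ Z,  H_1 ≅ Z^3.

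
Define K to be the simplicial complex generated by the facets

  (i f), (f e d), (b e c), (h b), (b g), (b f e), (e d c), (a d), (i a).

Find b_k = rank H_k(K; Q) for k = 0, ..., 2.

Fix the vertex order a < b < c < d < e < f < g < h < i and write every simplex with vertices in increasing order. Then dim K = 2 and the simplices of K are:

  0-simplices (9): a, b, c, d, e, f, g, h, i
  1-simplices (13): ad, ai, bc, be, bf, bg, bh, cd, ce, de, df, ef, fi
  2-simplices (4): bce, bef, cde, def

giving chain groups C_0 ≅ Z^9, C_1 ≅ Z^13, C_2 ≅ Z^4.

Boundary ∂_1: C_1 → C_0 sends each edge [p,q] (with p < q) to q − p.
The resulting 9×13 matrix has rank 8, and its Smith normal form has invariant factors (1,1,1,1,1,1,1,1).

The boundary map ∂_2: C_2 → C_1 sends each 2-simplex [p,q,r] to [q,r] − [p,r] + [p,q]. For instance
  ∂cde = de − ce + cd,
  ∂bef = ef − bf + be.
This gives a 13×4 integer matrix of rank 4; reducing to Smith normal form yields diagonal entries (1,1,1,1).

From H_k ≅ ker(∂_k) / im(∂_{k+1}) we obtain:

  H_0: rank C_0 − rank ∂_1 = 9 − 8 = 1, and the invariant factors of ∂_1 are all 1, so H_0 = Z.
  H_1: rank ker ∂_1 − rank ∂_2 = (13 − 8) − 4 = 1, and the invariant factors of ∂_2 are all 1, so H_1 = Z.
  H_2: rank ker ∂_2 − rank ∂_3 = (4 − 4) − 0 = 0, and there is no ∂_3, so H_2 = 0.

Hence the Betti numbers are b_0 = 1, b_1 = 1, b_2 = 0.

b_0 = 1, b_1 = 1, b_2 = 0.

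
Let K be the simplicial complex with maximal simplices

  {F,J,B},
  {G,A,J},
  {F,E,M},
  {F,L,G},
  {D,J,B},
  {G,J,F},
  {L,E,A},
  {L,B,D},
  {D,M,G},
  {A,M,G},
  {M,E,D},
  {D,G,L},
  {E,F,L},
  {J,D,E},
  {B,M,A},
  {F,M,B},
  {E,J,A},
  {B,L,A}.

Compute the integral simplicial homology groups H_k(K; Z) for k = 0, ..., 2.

H_0 ≅ Z,  H_1 ≅ Z^2,  H_2 ≅ Z.

Take the total order A < B < D < E < F < G < J < L < M on the vertex set. Then K (dimension 2) consists of the simplices:

  0-simplices (9): A, B, D, E, F, G, J, L, M
  1-simplices (27): AB, AE, AG, AJ, AL, AM, BD, BF, BJ, BL, BM, DE, DG, DJ, DL, DM, EF, EJ, EL, EM, FG, FJ, FL, FM, GJ, GL, GM
  2-simplices (18): ABL, ABM, AEJ, AEL, AGJ, AGM, BDJ, BDL, BFJ, BFM, DEJ, DEM, DGL, DGM, EFL, EFM, FGJ, FGL

Hence C_0 ≅ Z^9, C_1 ≅ Z^27, C_2 ≅ Z^18.

The boundary map ∂_1: C_1 → C_0 maps an edge to its endpoints' difference, ∂[p,q] = q − p.
As a 9×27 matrix over Z this has rank 8, with invariant factors (1,1,1,1,1,1,1,1).

∂_2: C_2 → C_1 acts by ∂[p,q,r] = [q,r] − [p,r] + [p,q]. For instance
  ∂FGJ = GJ − FJ + FG,
  ∂BFM = FM − BM + BF.
As a 27×18 matrix over Z this has rank 17, with invariant factors (1,1,1,1,1,1,1,1,1,1,1,1,1,1,1,1,1).

Reading off H_k = ker ∂_k / im ∂_{k+1}:

  H_0: rank C_0 − rank ∂_1 = 9 − 8 = 1, and the invariant factors of ∂_1 are all 1, so H_0 = Z.
  H_1: rank ker ∂_1 − rank ∂_2 = (27 − 8) − 17 = 2, and the invariant factors of ∂_2 are all 1, so H_1 = Z^2.
  H_2: rank ker ∂_2 − rank ∂_3 = (18 − 17) − 0 = 1, and there is no ∂_3, so H_2 = Z.

As a check, the Euler characteristic is 9 − 27 + 18 = 0, which agrees with 1 − 2 + 1 = 0.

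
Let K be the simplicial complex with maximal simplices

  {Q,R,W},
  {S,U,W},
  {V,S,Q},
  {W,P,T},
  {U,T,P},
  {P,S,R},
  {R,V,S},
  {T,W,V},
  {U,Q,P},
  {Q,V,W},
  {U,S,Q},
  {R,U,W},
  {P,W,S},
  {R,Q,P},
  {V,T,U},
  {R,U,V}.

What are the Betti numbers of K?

Order the vertices as P < Q < R < S < T < U < V < W. Listing each simplex with vertices in this order, K has dimension 2 with simplices:

  0-simplices (8): P, Q, R, S, T, U, V, W
  1-simplices (24): PQ, PR, PS, PT, PU, PW, QR, QS, QU, QV, QW, RS, RU, RV, RW, SU, SV, SW, TU, TV, TW, UV, UW, VW
  2-simplices (16): PQR, PQU, PRS, PSW, PTU, PTW, QRW, QSU, QSV, QVW, RSV, RUV, RUW, SUW, TUV, TVW

giving chain groups C_0 ≅ Z^8, C_1 ≅ Z^24, C_2 ≅ Z^16.

Boundary ∂_1: C_1 → C_0 is given by ∂[p,q] = [q] − [p].
This gives a 8×24 integer matrix of rank 7; reducing to Smith normal form yields diagonal entries (1,1,1,1,1,1,1).

The boundary map ∂_2: C_2 → C_1 acts by ∂[p,q,r] = [q,r] − [p,r] + [p,q]. For instance
  ∂TVW = VW − TW + TV,
  ∂PSW = SW − PW + PS.
The resulting 24×16 matrix has rank 15, and its Smith normal form has invariant factors (1,1,1,1,1,1,1,1,1,1,1,1,1,1,1).

From H_k ≅ ker(∂_k) / im(∂_{k+1}) we obtain:

  H_0: rank C_0 − rank ∂_1 = 8 − 7 = 1, and the invariant factors of ∂_1 are all 1, so H_0 ≅ Z.
  H_1: rank ker ∂_1 − rank ∂_2 = (24 − 7) − 15 = 2, and the invariant factors of ∂_2 are all 1, so H_1 ≅ Z^2.
  H_2: rank ker ∂_2 − rank ∂_3 = (16 − 15) − 0 = 1, and there is no ∂_3, so H_2 ≅ Z.

Hence the Betti numbers are b_0 = 1, b_1 = 2, b_2 = 1.

b_0 = 1, b_1 = 2, b_2 = 1.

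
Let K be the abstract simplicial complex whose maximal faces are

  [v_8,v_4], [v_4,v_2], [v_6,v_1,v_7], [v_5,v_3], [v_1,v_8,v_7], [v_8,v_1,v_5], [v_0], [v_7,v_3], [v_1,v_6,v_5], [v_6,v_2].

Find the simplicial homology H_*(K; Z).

Order the vertices as v_0 < v_1 < v_2 < v_3 < v_4 < v_5 < v_6 < v_7 < v_8. Listing each simplex with vertices in this order, K has dimension 2 with simplices:

  0-simplices (9): [v_0], [v_1], [v_2], [v_3], [v_4], [v_5], [v_6], [v_7], [v_8]
  1-simplices (13): [v_1,v_5], [v_1,v_6], [v_1,v_7], [v_1,v_8], [v_2,v_4], [v_2,v_6], [v_3,v_5], [v_3,v_7], [v_4,v_8], [v_5,v_6], [v_5,v_8], [v_6,v_7], [v_7,v_8]
  2-simplices (4): [v_1,v_5,v_6], [v_1,v_5,v_8], [v_1,v_6,v_7], [v_1,v_7,v_8]

Hence C_0 ≅ Z^9, C_1 ≅ Z^13, C_2 ≅ Z^4.

Boundary ∂_1: C_1 → C_0 is given by ∂[p,q] = [q] − [p]. For instance
  ∂[v_1,v_6] = [v_6] − [v_1].
This gives a 9×13 integer matrix of rank 7; reducing to Smith normal form yields diagonal entries (1,1,1,1,1,1,1).

∂_2: C_2 → C_1 maps a triangle to the signed sum of its edges. For instance
  ∂[v_1,v_7,v_8] = [v_7,v_8] − [v_1,v_8] + [v_1,v_7],
  ∂[v_1,v_5,v_8] = [v_5,v_8] − [v_1,v_8] + [v_1,v_5].
This gives a 13×4 integer matrix of rank 4; reducing to Smith normal form yields diagonal entries (1,1,1,1).

Computing H_k = (kernel of ∂_k) / (image of ∂_{k+1}):

  H_0: rank C_0 − rank ∂_1 = 9 − 7 = 2, and the invariant factors of ∂_1 are all 1, so H_0 ≅ Z^2.
  H_1: rank ker ∂_1 − rank ∂_2 = (13 − 7) − 4 = 2, and the invariant factors of ∂_2 are all 1, so H_1 ≅ Z^2.
  H_2: rank ker ∂_2 − rank ∂_3 = (4 − 4) − 0 = 0, and there is no ∂_3, so H_2 ≅ 0.

H_0 ≅ Z^2,  H_1 ≅ Z^2,  H_2 = 0.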